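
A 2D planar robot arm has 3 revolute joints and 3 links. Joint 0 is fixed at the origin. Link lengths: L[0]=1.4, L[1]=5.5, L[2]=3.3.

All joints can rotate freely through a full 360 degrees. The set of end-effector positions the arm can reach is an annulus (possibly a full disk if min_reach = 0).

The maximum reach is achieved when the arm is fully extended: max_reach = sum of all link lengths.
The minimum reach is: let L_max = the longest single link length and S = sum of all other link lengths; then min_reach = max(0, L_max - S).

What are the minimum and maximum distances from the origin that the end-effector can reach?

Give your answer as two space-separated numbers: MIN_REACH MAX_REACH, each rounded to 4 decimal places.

Answer: 0.8000 10.2000

Derivation:
Link lengths: [1.4, 5.5, 3.3]
max_reach = 1.4 + 5.5 + 3.3 = 10.2
L_max = max([1.4, 5.5, 3.3]) = 5.5
S (sum of others) = 10.2 - 5.5 = 4.7
min_reach = max(0, 5.5 - 4.7) = max(0, 0.8) = 0.8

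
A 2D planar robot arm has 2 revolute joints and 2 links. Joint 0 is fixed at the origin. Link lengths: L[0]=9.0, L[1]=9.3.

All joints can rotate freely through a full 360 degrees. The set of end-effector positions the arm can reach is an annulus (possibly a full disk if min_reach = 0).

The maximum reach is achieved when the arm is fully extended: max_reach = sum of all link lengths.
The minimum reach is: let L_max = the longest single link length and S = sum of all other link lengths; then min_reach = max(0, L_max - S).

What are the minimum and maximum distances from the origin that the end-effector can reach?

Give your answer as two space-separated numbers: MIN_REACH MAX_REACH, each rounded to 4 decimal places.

Answer: 0.3000 18.3000

Derivation:
Link lengths: [9.0, 9.3]
max_reach = 9 + 9.3 = 18.3
L_max = max([9.0, 9.3]) = 9.3
S (sum of others) = 18.3 - 9.3 = 9
min_reach = max(0, 9.3 - 9) = max(0, 0.3) = 0.3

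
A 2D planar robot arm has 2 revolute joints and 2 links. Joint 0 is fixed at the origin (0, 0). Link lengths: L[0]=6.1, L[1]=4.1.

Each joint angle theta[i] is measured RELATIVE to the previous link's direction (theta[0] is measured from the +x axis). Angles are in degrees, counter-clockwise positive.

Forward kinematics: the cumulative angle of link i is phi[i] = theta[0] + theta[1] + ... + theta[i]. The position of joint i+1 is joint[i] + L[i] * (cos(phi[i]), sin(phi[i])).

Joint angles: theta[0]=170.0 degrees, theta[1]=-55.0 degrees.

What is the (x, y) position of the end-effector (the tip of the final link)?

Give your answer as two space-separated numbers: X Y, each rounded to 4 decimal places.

Answer: -7.7401 4.7751

Derivation:
joint[0] = (0.0000, 0.0000)  (base)
link 0: phi[0] = 170 = 170 deg
  cos(170 deg) = -0.9848, sin(170 deg) = 0.1736
  joint[1] = (0.0000, 0.0000) + 6.1 * (-0.9848, 0.1736) = (0.0000 + -6.0073, 0.0000 + 1.0593) = (-6.0073, 1.0593)
link 1: phi[1] = 170 + -55 = 115 deg
  cos(115 deg) = -0.4226, sin(115 deg) = 0.9063
  joint[2] = (-6.0073, 1.0593) + 4.1 * (-0.4226, 0.9063) = (-6.0073 + -1.7327, 1.0593 + 3.7159) = (-7.7401, 4.7751)
End effector: (-7.7401, 4.7751)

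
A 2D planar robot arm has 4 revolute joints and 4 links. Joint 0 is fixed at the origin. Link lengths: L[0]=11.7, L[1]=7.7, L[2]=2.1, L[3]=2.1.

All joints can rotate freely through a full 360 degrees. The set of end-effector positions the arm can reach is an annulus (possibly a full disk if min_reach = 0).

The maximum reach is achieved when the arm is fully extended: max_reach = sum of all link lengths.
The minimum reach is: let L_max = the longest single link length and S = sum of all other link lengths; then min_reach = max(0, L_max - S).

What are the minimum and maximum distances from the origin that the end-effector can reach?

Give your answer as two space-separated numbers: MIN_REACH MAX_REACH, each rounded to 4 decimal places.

Link lengths: [11.7, 7.7, 2.1, 2.1]
max_reach = 11.7 + 7.7 + 2.1 + 2.1 = 23.6
L_max = max([11.7, 7.7, 2.1, 2.1]) = 11.7
S (sum of others) = 23.6 - 11.7 = 11.9
min_reach = max(0, 11.7 - 11.9) = max(0, -0.2) = 0

Answer: 0.0000 23.6000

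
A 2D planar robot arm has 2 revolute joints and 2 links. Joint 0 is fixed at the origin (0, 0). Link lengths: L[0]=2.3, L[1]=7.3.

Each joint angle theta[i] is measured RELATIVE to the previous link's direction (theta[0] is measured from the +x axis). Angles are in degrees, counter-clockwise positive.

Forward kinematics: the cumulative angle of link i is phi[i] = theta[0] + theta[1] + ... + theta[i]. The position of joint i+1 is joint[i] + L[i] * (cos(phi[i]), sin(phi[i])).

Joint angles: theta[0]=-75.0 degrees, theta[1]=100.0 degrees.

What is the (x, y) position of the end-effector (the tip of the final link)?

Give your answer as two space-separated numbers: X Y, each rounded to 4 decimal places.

Answer: 7.2113 0.8635

Derivation:
joint[0] = (0.0000, 0.0000)  (base)
link 0: phi[0] = -75 = -75 deg
  cos(-75 deg) = 0.2588, sin(-75 deg) = -0.9659
  joint[1] = (0.0000, 0.0000) + 2.3 * (0.2588, -0.9659) = (0.0000 + 0.5953, 0.0000 + -2.2216) = (0.5953, -2.2216)
link 1: phi[1] = -75 + 100 = 25 deg
  cos(25 deg) = 0.9063, sin(25 deg) = 0.4226
  joint[2] = (0.5953, -2.2216) + 7.3 * (0.9063, 0.4226) = (0.5953 + 6.6160, -2.2216 + 3.0851) = (7.2113, 0.8635)
End effector: (7.2113, 0.8635)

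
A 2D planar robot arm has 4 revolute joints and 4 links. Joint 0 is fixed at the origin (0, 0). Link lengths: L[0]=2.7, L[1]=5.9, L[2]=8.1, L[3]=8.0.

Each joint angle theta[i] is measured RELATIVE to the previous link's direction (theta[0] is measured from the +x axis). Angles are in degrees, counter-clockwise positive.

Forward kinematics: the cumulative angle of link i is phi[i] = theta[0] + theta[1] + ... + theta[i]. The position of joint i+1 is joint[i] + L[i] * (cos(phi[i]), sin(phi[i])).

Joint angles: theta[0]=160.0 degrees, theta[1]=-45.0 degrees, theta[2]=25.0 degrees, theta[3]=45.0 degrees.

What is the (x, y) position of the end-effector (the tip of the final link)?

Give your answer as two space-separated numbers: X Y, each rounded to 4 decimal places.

Answer: -19.2051 10.7800

Derivation:
joint[0] = (0.0000, 0.0000)  (base)
link 0: phi[0] = 160 = 160 deg
  cos(160 deg) = -0.9397, sin(160 deg) = 0.3420
  joint[1] = (0.0000, 0.0000) + 2.7 * (-0.9397, 0.3420) = (0.0000 + -2.5372, 0.0000 + 0.9235) = (-2.5372, 0.9235)
link 1: phi[1] = 160 + -45 = 115 deg
  cos(115 deg) = -0.4226, sin(115 deg) = 0.9063
  joint[2] = (-2.5372, 0.9235) + 5.9 * (-0.4226, 0.9063) = (-2.5372 + -2.4934, 0.9235 + 5.3472) = (-5.0306, 6.2707)
link 2: phi[2] = 160 + -45 + 25 = 140 deg
  cos(140 deg) = -0.7660, sin(140 deg) = 0.6428
  joint[3] = (-5.0306, 6.2707) + 8.1 * (-0.7660, 0.6428) = (-5.0306 + -6.2050, 6.2707 + 5.2066) = (-11.2356, 11.4772)
link 3: phi[3] = 160 + -45 + 25 + 45 = 185 deg
  cos(185 deg) = -0.9962, sin(185 deg) = -0.0872
  joint[4] = (-11.2356, 11.4772) + 8 * (-0.9962, -0.0872) = (-11.2356 + -7.9696, 11.4772 + -0.6972) = (-19.2051, 10.7800)
End effector: (-19.2051, 10.7800)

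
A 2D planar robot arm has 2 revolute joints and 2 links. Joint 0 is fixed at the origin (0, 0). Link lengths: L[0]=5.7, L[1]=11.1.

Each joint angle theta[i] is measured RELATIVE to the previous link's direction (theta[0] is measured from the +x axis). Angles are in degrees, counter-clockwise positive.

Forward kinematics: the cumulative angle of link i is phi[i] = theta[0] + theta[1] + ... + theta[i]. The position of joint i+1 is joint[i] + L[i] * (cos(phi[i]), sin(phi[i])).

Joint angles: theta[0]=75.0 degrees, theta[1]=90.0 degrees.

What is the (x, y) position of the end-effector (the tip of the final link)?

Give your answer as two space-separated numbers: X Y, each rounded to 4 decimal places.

Answer: -9.2465 8.3787

Derivation:
joint[0] = (0.0000, 0.0000)  (base)
link 0: phi[0] = 75 = 75 deg
  cos(75 deg) = 0.2588, sin(75 deg) = 0.9659
  joint[1] = (0.0000, 0.0000) + 5.7 * (0.2588, 0.9659) = (0.0000 + 1.4753, 0.0000 + 5.5058) = (1.4753, 5.5058)
link 1: phi[1] = 75 + 90 = 165 deg
  cos(165 deg) = -0.9659, sin(165 deg) = 0.2588
  joint[2] = (1.4753, 5.5058) + 11.1 * (-0.9659, 0.2588) = (1.4753 + -10.7218, 5.5058 + 2.8729) = (-9.2465, 8.3787)
End effector: (-9.2465, 8.3787)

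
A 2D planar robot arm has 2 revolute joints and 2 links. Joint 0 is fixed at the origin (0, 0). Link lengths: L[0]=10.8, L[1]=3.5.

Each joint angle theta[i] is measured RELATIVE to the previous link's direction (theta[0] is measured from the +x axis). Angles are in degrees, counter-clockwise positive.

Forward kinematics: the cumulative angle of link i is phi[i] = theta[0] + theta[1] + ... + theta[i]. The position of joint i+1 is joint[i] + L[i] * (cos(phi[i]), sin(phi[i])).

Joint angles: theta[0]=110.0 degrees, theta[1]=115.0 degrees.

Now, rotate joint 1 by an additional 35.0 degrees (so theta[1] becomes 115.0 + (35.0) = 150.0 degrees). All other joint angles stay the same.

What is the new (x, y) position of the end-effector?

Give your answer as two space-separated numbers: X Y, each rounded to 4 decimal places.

Answer: -4.3016 6.7019

Derivation:
joint[0] = (0.0000, 0.0000)  (base)
link 0: phi[0] = 110 = 110 deg
  cos(110 deg) = -0.3420, sin(110 deg) = 0.9397
  joint[1] = (0.0000, 0.0000) + 10.8 * (-0.3420, 0.9397) = (0.0000 + -3.6938, 0.0000 + 10.1487) = (-3.6938, 10.1487)
link 1: phi[1] = 110 + 150 = 260 deg
  cos(260 deg) = -0.1736, sin(260 deg) = -0.9848
  joint[2] = (-3.6938, 10.1487) + 3.5 * (-0.1736, -0.9848) = (-3.6938 + -0.6078, 10.1487 + -3.4468) = (-4.3016, 6.7019)
End effector: (-4.3016, 6.7019)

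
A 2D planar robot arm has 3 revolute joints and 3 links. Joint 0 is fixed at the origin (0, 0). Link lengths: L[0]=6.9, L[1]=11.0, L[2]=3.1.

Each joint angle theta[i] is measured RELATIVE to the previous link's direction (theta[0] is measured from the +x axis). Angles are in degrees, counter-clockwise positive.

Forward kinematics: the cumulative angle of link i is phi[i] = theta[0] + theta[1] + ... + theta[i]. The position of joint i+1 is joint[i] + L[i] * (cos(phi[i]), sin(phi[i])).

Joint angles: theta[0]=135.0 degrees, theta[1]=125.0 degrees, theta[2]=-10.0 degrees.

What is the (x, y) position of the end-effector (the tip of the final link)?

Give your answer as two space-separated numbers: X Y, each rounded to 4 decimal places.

Answer: -7.8494 -8.8669

Derivation:
joint[0] = (0.0000, 0.0000)  (base)
link 0: phi[0] = 135 = 135 deg
  cos(135 deg) = -0.7071, sin(135 deg) = 0.7071
  joint[1] = (0.0000, 0.0000) + 6.9 * (-0.7071, 0.7071) = (0.0000 + -4.8790, 0.0000 + 4.8790) = (-4.8790, 4.8790)
link 1: phi[1] = 135 + 125 = 260 deg
  cos(260 deg) = -0.1736, sin(260 deg) = -0.9848
  joint[2] = (-4.8790, 4.8790) + 11 * (-0.1736, -0.9848) = (-4.8790 + -1.9101, 4.8790 + -10.8329) = (-6.7892, -5.9538)
link 2: phi[2] = 135 + 125 + -10 = 250 deg
  cos(250 deg) = -0.3420, sin(250 deg) = -0.9397
  joint[3] = (-6.7892, -5.9538) + 3.1 * (-0.3420, -0.9397) = (-6.7892 + -1.0603, -5.9538 + -2.9130) = (-7.8494, -8.8669)
End effector: (-7.8494, -8.8669)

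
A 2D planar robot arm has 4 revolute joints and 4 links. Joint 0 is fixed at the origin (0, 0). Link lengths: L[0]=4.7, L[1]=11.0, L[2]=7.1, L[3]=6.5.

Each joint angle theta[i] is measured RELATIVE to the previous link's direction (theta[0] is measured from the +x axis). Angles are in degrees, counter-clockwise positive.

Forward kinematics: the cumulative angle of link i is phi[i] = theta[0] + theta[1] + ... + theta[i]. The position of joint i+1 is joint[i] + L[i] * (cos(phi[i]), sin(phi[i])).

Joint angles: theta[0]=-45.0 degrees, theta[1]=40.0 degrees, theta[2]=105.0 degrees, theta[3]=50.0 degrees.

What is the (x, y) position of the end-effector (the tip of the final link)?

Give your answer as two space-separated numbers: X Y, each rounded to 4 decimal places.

joint[0] = (0.0000, 0.0000)  (base)
link 0: phi[0] = -45 = -45 deg
  cos(-45 deg) = 0.7071, sin(-45 deg) = -0.7071
  joint[1] = (0.0000, 0.0000) + 4.7 * (0.7071, -0.7071) = (0.0000 + 3.3234, 0.0000 + -3.3234) = (3.3234, -3.3234)
link 1: phi[1] = -45 + 40 = -5 deg
  cos(-5 deg) = 0.9962, sin(-5 deg) = -0.0872
  joint[2] = (3.3234, -3.3234) + 11 * (0.9962, -0.0872) = (3.3234 + 10.9581, -3.3234 + -0.9587) = (14.2815, -4.2821)
link 2: phi[2] = -45 + 40 + 105 = 100 deg
  cos(100 deg) = -0.1736, sin(100 deg) = 0.9848
  joint[3] = (14.2815, -4.2821) + 7.1 * (-0.1736, 0.9848) = (14.2815 + -1.2329, -4.2821 + 6.9921) = (13.0486, 2.7100)
link 3: phi[3] = -45 + 40 + 105 + 50 = 150 deg
  cos(150 deg) = -0.8660, sin(150 deg) = 0.5000
  joint[4] = (13.0486, 2.7100) + 6.5 * (-0.8660, 0.5000) = (13.0486 + -5.6292, 2.7100 + 3.2500) = (7.4195, 5.9600)
End effector: (7.4195, 5.9600)

Answer: 7.4195 5.9600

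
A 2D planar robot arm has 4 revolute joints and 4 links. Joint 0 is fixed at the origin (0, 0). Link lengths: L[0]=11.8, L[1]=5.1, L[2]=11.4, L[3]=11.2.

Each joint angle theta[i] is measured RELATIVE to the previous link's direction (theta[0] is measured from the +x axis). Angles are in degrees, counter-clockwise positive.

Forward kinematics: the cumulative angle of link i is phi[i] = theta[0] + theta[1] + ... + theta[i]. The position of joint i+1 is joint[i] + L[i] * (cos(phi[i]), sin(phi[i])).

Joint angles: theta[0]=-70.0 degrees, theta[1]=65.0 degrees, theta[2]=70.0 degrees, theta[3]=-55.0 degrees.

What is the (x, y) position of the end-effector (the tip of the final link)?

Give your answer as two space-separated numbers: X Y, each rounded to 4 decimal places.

joint[0] = (0.0000, 0.0000)  (base)
link 0: phi[0] = -70 = -70 deg
  cos(-70 deg) = 0.3420, sin(-70 deg) = -0.9397
  joint[1] = (0.0000, 0.0000) + 11.8 * (0.3420, -0.9397) = (0.0000 + 4.0358, 0.0000 + -11.0884) = (4.0358, -11.0884)
link 1: phi[1] = -70 + 65 = -5 deg
  cos(-5 deg) = 0.9962, sin(-5 deg) = -0.0872
  joint[2] = (4.0358, -11.0884) + 5.1 * (0.9962, -0.0872) = (4.0358 + 5.0806, -11.0884 + -0.4445) = (9.1164, -11.5329)
link 2: phi[2] = -70 + 65 + 70 = 65 deg
  cos(65 deg) = 0.4226, sin(65 deg) = 0.9063
  joint[3] = (9.1164, -11.5329) + 11.4 * (0.4226, 0.9063) = (9.1164 + 4.8178, -11.5329 + 10.3319) = (13.9343, -1.2010)
link 3: phi[3] = -70 + 65 + 70 + -55 = 10 deg
  cos(10 deg) = 0.9848, sin(10 deg) = 0.1736
  joint[4] = (13.9343, -1.2010) + 11.2 * (0.9848, 0.1736) = (13.9343 + 11.0298, -1.2010 + 1.9449) = (24.9641, 0.7439)
End effector: (24.9641, 0.7439)

Answer: 24.9641 0.7439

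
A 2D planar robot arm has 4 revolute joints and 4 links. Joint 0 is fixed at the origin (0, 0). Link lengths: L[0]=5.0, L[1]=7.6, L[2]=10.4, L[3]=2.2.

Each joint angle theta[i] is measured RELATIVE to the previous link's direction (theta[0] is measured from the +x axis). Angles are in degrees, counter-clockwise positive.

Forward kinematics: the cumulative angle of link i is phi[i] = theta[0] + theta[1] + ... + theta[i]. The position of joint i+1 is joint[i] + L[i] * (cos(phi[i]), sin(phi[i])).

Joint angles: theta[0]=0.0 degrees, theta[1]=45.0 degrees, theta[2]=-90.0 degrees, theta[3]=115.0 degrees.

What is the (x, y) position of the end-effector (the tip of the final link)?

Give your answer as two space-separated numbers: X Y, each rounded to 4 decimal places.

joint[0] = (0.0000, 0.0000)  (base)
link 0: phi[0] = 0 = 0 deg
  cos(0 deg) = 1.0000, sin(0 deg) = 0.0000
  joint[1] = (0.0000, 0.0000) + 5 * (1.0000, 0.0000) = (0.0000 + 5.0000, 0.0000 + 0.0000) = (5.0000, 0.0000)
link 1: phi[1] = 0 + 45 = 45 deg
  cos(45 deg) = 0.7071, sin(45 deg) = 0.7071
  joint[2] = (5.0000, 0.0000) + 7.6 * (0.7071, 0.7071) = (5.0000 + 5.3740, 0.0000 + 5.3740) = (10.3740, 5.3740)
link 2: phi[2] = 0 + 45 + -90 = -45 deg
  cos(-45 deg) = 0.7071, sin(-45 deg) = -0.7071
  joint[3] = (10.3740, 5.3740) + 10.4 * (0.7071, -0.7071) = (10.3740 + 7.3539, 5.3740 + -7.3539) = (17.7279, -1.9799)
link 3: phi[3] = 0 + 45 + -90 + 115 = 70 deg
  cos(70 deg) = 0.3420, sin(70 deg) = 0.9397
  joint[4] = (17.7279, -1.9799) + 2.2 * (0.3420, 0.9397) = (17.7279 + 0.7524, -1.9799 + 2.0673) = (18.4804, 0.0874)
End effector: (18.4804, 0.0874)

Answer: 18.4804 0.0874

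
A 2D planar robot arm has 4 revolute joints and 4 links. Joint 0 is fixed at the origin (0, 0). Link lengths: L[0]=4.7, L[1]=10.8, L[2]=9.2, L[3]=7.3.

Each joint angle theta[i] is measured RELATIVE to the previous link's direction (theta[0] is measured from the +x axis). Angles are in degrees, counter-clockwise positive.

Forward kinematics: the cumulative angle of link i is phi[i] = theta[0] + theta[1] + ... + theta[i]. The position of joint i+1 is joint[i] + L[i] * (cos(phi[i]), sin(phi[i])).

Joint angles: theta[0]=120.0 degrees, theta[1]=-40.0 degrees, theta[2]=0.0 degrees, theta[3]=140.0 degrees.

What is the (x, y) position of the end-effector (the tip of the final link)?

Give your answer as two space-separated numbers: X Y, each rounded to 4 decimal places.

Answer: -4.4692 19.0741

Derivation:
joint[0] = (0.0000, 0.0000)  (base)
link 0: phi[0] = 120 = 120 deg
  cos(120 deg) = -0.5000, sin(120 deg) = 0.8660
  joint[1] = (0.0000, 0.0000) + 4.7 * (-0.5000, 0.8660) = (0.0000 + -2.3500, 0.0000 + 4.0703) = (-2.3500, 4.0703)
link 1: phi[1] = 120 + -40 = 80 deg
  cos(80 deg) = 0.1736, sin(80 deg) = 0.9848
  joint[2] = (-2.3500, 4.0703) + 10.8 * (0.1736, 0.9848) = (-2.3500 + 1.8754, 4.0703 + 10.6359) = (-0.4746, 14.7062)
link 2: phi[2] = 120 + -40 + 0 = 80 deg
  cos(80 deg) = 0.1736, sin(80 deg) = 0.9848
  joint[3] = (-0.4746, 14.7062) + 9.2 * (0.1736, 0.9848) = (-0.4746 + 1.5976, 14.7062 + 9.0602) = (1.1230, 23.7665)
link 3: phi[3] = 120 + -40 + 0 + 140 = 220 deg
  cos(220 deg) = -0.7660, sin(220 deg) = -0.6428
  joint[4] = (1.1230, 23.7665) + 7.3 * (-0.7660, -0.6428) = (1.1230 + -5.5921, 23.7665 + -4.6923) = (-4.4692, 19.0741)
End effector: (-4.4692, 19.0741)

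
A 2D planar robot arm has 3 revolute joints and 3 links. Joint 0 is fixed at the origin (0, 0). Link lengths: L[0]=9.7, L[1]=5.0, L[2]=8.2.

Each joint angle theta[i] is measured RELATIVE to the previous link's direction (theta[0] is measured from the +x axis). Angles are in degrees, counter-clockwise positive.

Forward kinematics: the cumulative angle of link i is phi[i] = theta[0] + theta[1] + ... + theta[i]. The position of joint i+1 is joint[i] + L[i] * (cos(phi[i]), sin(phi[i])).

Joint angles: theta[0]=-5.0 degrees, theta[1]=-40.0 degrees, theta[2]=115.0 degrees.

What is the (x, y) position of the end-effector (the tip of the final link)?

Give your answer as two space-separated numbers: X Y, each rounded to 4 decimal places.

Answer: 16.0032 3.3245

Derivation:
joint[0] = (0.0000, 0.0000)  (base)
link 0: phi[0] = -5 = -5 deg
  cos(-5 deg) = 0.9962, sin(-5 deg) = -0.0872
  joint[1] = (0.0000, 0.0000) + 9.7 * (0.9962, -0.0872) = (0.0000 + 9.6631, 0.0000 + -0.8454) = (9.6631, -0.8454)
link 1: phi[1] = -5 + -40 = -45 deg
  cos(-45 deg) = 0.7071, sin(-45 deg) = -0.7071
  joint[2] = (9.6631, -0.8454) + 5 * (0.7071, -0.7071) = (9.6631 + 3.5355, -0.8454 + -3.5355) = (13.1986, -4.3809)
link 2: phi[2] = -5 + -40 + 115 = 70 deg
  cos(70 deg) = 0.3420, sin(70 deg) = 0.9397
  joint[3] = (13.1986, -4.3809) + 8.2 * (0.3420, 0.9397) = (13.1986 + 2.8046, -4.3809 + 7.7055) = (16.0032, 3.3245)
End effector: (16.0032, 3.3245)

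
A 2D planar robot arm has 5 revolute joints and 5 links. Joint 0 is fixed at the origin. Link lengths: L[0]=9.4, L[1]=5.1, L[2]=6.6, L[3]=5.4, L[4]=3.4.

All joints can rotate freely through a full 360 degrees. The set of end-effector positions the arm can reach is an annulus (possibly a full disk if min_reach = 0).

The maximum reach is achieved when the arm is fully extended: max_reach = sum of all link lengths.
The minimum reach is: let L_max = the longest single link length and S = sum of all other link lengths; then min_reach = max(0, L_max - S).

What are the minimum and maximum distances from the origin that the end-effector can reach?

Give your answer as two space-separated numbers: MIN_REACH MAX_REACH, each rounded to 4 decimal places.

Answer: 0.0000 29.9000

Derivation:
Link lengths: [9.4, 5.1, 6.6, 5.4, 3.4]
max_reach = 9.4 + 5.1 + 6.6 + 5.4 + 3.4 = 29.9
L_max = max([9.4, 5.1, 6.6, 5.4, 3.4]) = 9.4
S (sum of others) = 29.9 - 9.4 = 20.5
min_reach = max(0, 9.4 - 20.5) = max(0, -11.1) = 0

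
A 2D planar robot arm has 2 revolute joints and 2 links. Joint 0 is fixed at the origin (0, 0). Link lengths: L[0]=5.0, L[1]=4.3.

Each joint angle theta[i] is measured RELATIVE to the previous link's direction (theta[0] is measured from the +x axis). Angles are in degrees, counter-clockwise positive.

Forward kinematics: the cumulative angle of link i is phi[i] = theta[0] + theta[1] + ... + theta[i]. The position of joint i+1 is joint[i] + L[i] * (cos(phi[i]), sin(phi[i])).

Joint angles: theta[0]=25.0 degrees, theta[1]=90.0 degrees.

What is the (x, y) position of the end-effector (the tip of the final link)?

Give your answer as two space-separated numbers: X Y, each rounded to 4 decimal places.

Answer: 2.7143 6.0102

Derivation:
joint[0] = (0.0000, 0.0000)  (base)
link 0: phi[0] = 25 = 25 deg
  cos(25 deg) = 0.9063, sin(25 deg) = 0.4226
  joint[1] = (0.0000, 0.0000) + 5 * (0.9063, 0.4226) = (0.0000 + 4.5315, 0.0000 + 2.1131) = (4.5315, 2.1131)
link 1: phi[1] = 25 + 90 = 115 deg
  cos(115 deg) = -0.4226, sin(115 deg) = 0.9063
  joint[2] = (4.5315, 2.1131) + 4.3 * (-0.4226, 0.9063) = (4.5315 + -1.8173, 2.1131 + 3.8971) = (2.7143, 6.0102)
End effector: (2.7143, 6.0102)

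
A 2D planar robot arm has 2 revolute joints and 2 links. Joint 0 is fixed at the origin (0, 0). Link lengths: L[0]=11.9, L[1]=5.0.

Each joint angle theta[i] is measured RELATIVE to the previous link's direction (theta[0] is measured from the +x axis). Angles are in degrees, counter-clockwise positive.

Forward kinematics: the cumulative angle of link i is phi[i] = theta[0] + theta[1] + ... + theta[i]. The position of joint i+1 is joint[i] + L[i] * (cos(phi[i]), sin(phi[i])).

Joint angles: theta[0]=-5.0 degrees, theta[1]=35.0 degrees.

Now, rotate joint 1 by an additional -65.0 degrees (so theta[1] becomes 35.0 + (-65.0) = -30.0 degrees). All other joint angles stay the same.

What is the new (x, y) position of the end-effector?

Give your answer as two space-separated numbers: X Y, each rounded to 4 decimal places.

Answer: 15.9505 -3.9050

Derivation:
joint[0] = (0.0000, 0.0000)  (base)
link 0: phi[0] = -5 = -5 deg
  cos(-5 deg) = 0.9962, sin(-5 deg) = -0.0872
  joint[1] = (0.0000, 0.0000) + 11.9 * (0.9962, -0.0872) = (0.0000 + 11.8547, 0.0000 + -1.0372) = (11.8547, -1.0372)
link 1: phi[1] = -5 + -30 = -35 deg
  cos(-35 deg) = 0.8192, sin(-35 deg) = -0.5736
  joint[2] = (11.8547, -1.0372) + 5 * (0.8192, -0.5736) = (11.8547 + 4.0958, -1.0372 + -2.8679) = (15.9505, -3.9050)
End effector: (15.9505, -3.9050)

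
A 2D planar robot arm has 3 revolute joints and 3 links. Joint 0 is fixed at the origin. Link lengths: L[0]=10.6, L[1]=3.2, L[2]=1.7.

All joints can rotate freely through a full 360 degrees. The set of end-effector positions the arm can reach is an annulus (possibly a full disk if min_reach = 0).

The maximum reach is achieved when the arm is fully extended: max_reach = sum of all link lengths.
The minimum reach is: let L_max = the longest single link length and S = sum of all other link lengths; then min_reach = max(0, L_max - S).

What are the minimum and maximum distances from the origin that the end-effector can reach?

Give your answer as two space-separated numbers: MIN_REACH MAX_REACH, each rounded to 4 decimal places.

Answer: 5.7000 15.5000

Derivation:
Link lengths: [10.6, 3.2, 1.7]
max_reach = 10.6 + 3.2 + 1.7 = 15.5
L_max = max([10.6, 3.2, 1.7]) = 10.6
S (sum of others) = 15.5 - 10.6 = 4.9
min_reach = max(0, 10.6 - 4.9) = max(0, 5.7) = 5.7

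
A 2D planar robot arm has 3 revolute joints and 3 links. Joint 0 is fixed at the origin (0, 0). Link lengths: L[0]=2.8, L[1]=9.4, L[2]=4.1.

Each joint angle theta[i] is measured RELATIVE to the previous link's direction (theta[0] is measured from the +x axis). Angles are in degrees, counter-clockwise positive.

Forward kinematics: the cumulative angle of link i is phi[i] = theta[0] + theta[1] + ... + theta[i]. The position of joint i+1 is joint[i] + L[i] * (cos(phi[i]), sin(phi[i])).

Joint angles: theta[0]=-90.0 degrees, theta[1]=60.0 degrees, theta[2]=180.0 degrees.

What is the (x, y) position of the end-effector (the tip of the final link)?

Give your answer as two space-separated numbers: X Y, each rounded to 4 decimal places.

joint[0] = (0.0000, 0.0000)  (base)
link 0: phi[0] = -90 = -90 deg
  cos(-90 deg) = 0.0000, sin(-90 deg) = -1.0000
  joint[1] = (0.0000, 0.0000) + 2.8 * (0.0000, -1.0000) = (0.0000 + 0.0000, 0.0000 + -2.8000) = (0.0000, -2.8000)
link 1: phi[1] = -90 + 60 = -30 deg
  cos(-30 deg) = 0.8660, sin(-30 deg) = -0.5000
  joint[2] = (0.0000, -2.8000) + 9.4 * (0.8660, -0.5000) = (0.0000 + 8.1406, -2.8000 + -4.7000) = (8.1406, -7.5000)
link 2: phi[2] = -90 + 60 + 180 = 150 deg
  cos(150 deg) = -0.8660, sin(150 deg) = 0.5000
  joint[3] = (8.1406, -7.5000) + 4.1 * (-0.8660, 0.5000) = (8.1406 + -3.5507, -7.5000 + 2.0500) = (4.5899, -5.4500)
End effector: (4.5899, -5.4500)

Answer: 4.5899 -5.4500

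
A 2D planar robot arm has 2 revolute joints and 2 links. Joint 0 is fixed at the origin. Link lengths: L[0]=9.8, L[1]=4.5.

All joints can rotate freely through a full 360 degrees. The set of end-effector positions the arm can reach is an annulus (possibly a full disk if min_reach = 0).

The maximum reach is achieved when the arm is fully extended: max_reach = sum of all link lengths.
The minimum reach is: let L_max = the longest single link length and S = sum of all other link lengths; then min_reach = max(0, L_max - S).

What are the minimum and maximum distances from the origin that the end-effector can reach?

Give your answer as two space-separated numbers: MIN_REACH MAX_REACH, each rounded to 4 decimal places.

Answer: 5.3000 14.3000

Derivation:
Link lengths: [9.8, 4.5]
max_reach = 9.8 + 4.5 = 14.3
L_max = max([9.8, 4.5]) = 9.8
S (sum of others) = 14.3 - 9.8 = 4.5
min_reach = max(0, 9.8 - 4.5) = max(0, 5.3) = 5.3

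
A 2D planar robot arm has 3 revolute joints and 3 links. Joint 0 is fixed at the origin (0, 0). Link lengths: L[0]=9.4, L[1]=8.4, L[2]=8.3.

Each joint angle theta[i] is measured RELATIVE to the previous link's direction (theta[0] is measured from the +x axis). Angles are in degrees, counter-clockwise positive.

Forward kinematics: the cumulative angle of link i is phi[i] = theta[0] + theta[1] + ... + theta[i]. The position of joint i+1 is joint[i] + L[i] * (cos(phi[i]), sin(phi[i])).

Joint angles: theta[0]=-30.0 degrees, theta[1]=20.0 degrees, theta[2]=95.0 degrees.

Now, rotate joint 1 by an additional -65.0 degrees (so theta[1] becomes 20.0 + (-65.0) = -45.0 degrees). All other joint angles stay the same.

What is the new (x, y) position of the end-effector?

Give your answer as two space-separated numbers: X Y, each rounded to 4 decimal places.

Answer: 18.1142 -9.9750

Derivation:
joint[0] = (0.0000, 0.0000)  (base)
link 0: phi[0] = -30 = -30 deg
  cos(-30 deg) = 0.8660, sin(-30 deg) = -0.5000
  joint[1] = (0.0000, 0.0000) + 9.4 * (0.8660, -0.5000) = (0.0000 + 8.1406, 0.0000 + -4.7000) = (8.1406, -4.7000)
link 1: phi[1] = -30 + -45 = -75 deg
  cos(-75 deg) = 0.2588, sin(-75 deg) = -0.9659
  joint[2] = (8.1406, -4.7000) + 8.4 * (0.2588, -0.9659) = (8.1406 + 2.1741, -4.7000 + -8.1138) = (10.3147, -12.8138)
link 2: phi[2] = -30 + -45 + 95 = 20 deg
  cos(20 deg) = 0.9397, sin(20 deg) = 0.3420
  joint[3] = (10.3147, -12.8138) + 8.3 * (0.9397, 0.3420) = (10.3147 + 7.7994, -12.8138 + 2.8388) = (18.1142, -9.9750)
End effector: (18.1142, -9.9750)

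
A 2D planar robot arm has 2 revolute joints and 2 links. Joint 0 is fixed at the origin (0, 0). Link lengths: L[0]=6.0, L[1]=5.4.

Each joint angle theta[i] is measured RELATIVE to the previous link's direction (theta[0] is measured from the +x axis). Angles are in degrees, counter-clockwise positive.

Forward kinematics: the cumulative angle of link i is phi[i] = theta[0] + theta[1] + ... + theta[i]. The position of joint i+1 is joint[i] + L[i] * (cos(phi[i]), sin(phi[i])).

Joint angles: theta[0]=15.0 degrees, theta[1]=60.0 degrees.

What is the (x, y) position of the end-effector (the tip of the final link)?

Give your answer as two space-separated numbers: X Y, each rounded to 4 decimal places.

joint[0] = (0.0000, 0.0000)  (base)
link 0: phi[0] = 15 = 15 deg
  cos(15 deg) = 0.9659, sin(15 deg) = 0.2588
  joint[1] = (0.0000, 0.0000) + 6 * (0.9659, 0.2588) = (0.0000 + 5.7956, 0.0000 + 1.5529) = (5.7956, 1.5529)
link 1: phi[1] = 15 + 60 = 75 deg
  cos(75 deg) = 0.2588, sin(75 deg) = 0.9659
  joint[2] = (5.7956, 1.5529) + 5.4 * (0.2588, 0.9659) = (5.7956 + 1.3976, 1.5529 + 5.2160) = (7.1932, 6.7689)
End effector: (7.1932, 6.7689)

Answer: 7.1932 6.7689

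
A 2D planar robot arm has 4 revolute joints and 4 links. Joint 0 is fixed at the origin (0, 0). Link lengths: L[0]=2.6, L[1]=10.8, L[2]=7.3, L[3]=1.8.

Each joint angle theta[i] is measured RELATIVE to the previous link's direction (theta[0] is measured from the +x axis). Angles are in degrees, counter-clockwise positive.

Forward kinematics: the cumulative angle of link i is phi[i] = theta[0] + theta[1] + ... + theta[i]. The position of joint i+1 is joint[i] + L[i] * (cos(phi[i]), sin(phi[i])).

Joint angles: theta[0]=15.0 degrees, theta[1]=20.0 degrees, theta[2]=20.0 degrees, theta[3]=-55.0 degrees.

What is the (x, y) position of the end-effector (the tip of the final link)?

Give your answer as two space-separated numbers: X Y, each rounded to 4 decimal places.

joint[0] = (0.0000, 0.0000)  (base)
link 0: phi[0] = 15 = 15 deg
  cos(15 deg) = 0.9659, sin(15 deg) = 0.2588
  joint[1] = (0.0000, 0.0000) + 2.6 * (0.9659, 0.2588) = (0.0000 + 2.5114, 0.0000 + 0.6729) = (2.5114, 0.6729)
link 1: phi[1] = 15 + 20 = 35 deg
  cos(35 deg) = 0.8192, sin(35 deg) = 0.5736
  joint[2] = (2.5114, 0.6729) + 10.8 * (0.8192, 0.5736) = (2.5114 + 8.8468, 0.6729 + 6.1946) = (11.3582, 6.8676)
link 2: phi[2] = 15 + 20 + 20 = 55 deg
  cos(55 deg) = 0.5736, sin(55 deg) = 0.8192
  joint[3] = (11.3582, 6.8676) + 7.3 * (0.5736, 0.8192) = (11.3582 + 4.1871, 6.8676 + 5.9798) = (15.5454, 12.8474)
link 3: phi[3] = 15 + 20 + 20 + -55 = 0 deg
  cos(0 deg) = 1.0000, sin(0 deg) = 0.0000
  joint[4] = (15.5454, 12.8474) + 1.8 * (1.0000, 0.0000) = (15.5454 + 1.8000, 12.8474 + 0.0000) = (17.3454, 12.8474)
End effector: (17.3454, 12.8474)

Answer: 17.3454 12.8474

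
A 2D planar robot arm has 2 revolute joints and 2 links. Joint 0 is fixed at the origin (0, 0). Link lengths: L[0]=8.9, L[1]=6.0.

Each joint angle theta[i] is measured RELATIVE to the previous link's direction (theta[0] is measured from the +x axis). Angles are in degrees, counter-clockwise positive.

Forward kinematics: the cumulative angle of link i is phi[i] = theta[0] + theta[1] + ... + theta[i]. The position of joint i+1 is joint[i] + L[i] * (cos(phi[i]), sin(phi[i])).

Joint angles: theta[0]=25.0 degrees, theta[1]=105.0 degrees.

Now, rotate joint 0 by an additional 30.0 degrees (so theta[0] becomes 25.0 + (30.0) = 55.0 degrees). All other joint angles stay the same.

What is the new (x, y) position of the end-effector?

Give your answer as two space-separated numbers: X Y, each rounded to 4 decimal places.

Answer: -0.5333 9.3426

Derivation:
joint[0] = (0.0000, 0.0000)  (base)
link 0: phi[0] = 55 = 55 deg
  cos(55 deg) = 0.5736, sin(55 deg) = 0.8192
  joint[1] = (0.0000, 0.0000) + 8.9 * (0.5736, 0.8192) = (0.0000 + 5.1048, 0.0000 + 7.2905) = (5.1048, 7.2905)
link 1: phi[1] = 55 + 105 = 160 deg
  cos(160 deg) = -0.9397, sin(160 deg) = 0.3420
  joint[2] = (5.1048, 7.2905) + 6 * (-0.9397, 0.3420) = (5.1048 + -5.6382, 7.2905 + 2.0521) = (-0.5333, 9.3426)
End effector: (-0.5333, 9.3426)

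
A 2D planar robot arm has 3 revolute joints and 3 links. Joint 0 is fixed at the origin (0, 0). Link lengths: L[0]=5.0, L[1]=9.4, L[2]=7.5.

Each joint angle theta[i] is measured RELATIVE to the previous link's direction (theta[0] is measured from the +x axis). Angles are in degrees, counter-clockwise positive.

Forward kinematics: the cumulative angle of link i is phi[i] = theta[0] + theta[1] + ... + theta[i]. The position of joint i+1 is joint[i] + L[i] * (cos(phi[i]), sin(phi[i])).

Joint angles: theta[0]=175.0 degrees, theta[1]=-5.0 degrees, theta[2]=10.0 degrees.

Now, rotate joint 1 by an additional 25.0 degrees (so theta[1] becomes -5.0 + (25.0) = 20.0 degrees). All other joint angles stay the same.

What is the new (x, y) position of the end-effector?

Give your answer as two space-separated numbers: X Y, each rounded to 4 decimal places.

joint[0] = (0.0000, 0.0000)  (base)
link 0: phi[0] = 175 = 175 deg
  cos(175 deg) = -0.9962, sin(175 deg) = 0.0872
  joint[1] = (0.0000, 0.0000) + 5 * (-0.9962, 0.0872) = (0.0000 + -4.9810, 0.0000 + 0.4358) = (-4.9810, 0.4358)
link 1: phi[1] = 175 + 20 = 195 deg
  cos(195 deg) = -0.9659, sin(195 deg) = -0.2588
  joint[2] = (-4.9810, 0.4358) + 9.4 * (-0.9659, -0.2588) = (-4.9810 + -9.0797, 0.4358 + -2.4329) = (-14.0607, -1.9971)
link 2: phi[2] = 175 + 20 + 10 = 205 deg
  cos(205 deg) = -0.9063, sin(205 deg) = -0.4226
  joint[3] = (-14.0607, -1.9971) + 7.5 * (-0.9063, -0.4226) = (-14.0607 + -6.7973, -1.9971 + -3.1696) = (-20.8580, -5.1668)
End effector: (-20.8580, -5.1668)

Answer: -20.8580 -5.1668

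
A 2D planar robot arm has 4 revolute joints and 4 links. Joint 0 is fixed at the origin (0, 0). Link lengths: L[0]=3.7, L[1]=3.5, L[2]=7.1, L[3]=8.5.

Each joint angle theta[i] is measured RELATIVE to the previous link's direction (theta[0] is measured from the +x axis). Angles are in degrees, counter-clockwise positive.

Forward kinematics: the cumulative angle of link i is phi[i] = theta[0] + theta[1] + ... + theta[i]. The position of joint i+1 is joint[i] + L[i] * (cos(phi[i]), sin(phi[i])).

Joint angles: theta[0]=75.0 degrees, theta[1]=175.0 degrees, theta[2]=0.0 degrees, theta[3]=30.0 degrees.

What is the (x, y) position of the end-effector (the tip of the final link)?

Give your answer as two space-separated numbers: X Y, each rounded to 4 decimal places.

Answer: -1.1918 -14.7577

Derivation:
joint[0] = (0.0000, 0.0000)  (base)
link 0: phi[0] = 75 = 75 deg
  cos(75 deg) = 0.2588, sin(75 deg) = 0.9659
  joint[1] = (0.0000, 0.0000) + 3.7 * (0.2588, 0.9659) = (0.0000 + 0.9576, 0.0000 + 3.5739) = (0.9576, 3.5739)
link 1: phi[1] = 75 + 175 = 250 deg
  cos(250 deg) = -0.3420, sin(250 deg) = -0.9397
  joint[2] = (0.9576, 3.5739) + 3.5 * (-0.3420, -0.9397) = (0.9576 + -1.1971, 3.5739 + -3.2889) = (-0.2394, 0.2850)
link 2: phi[2] = 75 + 175 + 0 = 250 deg
  cos(250 deg) = -0.3420, sin(250 deg) = -0.9397
  joint[3] = (-0.2394, 0.2850) + 7.1 * (-0.3420, -0.9397) = (-0.2394 + -2.4283, 0.2850 + -6.6718) = (-2.6678, -6.3868)
link 3: phi[3] = 75 + 175 + 0 + 30 = 280 deg
  cos(280 deg) = 0.1736, sin(280 deg) = -0.9848
  joint[4] = (-2.6678, -6.3868) + 8.5 * (0.1736, -0.9848) = (-2.6678 + 1.4760, -6.3868 + -8.3709) = (-1.1918, -14.7577)
End effector: (-1.1918, -14.7577)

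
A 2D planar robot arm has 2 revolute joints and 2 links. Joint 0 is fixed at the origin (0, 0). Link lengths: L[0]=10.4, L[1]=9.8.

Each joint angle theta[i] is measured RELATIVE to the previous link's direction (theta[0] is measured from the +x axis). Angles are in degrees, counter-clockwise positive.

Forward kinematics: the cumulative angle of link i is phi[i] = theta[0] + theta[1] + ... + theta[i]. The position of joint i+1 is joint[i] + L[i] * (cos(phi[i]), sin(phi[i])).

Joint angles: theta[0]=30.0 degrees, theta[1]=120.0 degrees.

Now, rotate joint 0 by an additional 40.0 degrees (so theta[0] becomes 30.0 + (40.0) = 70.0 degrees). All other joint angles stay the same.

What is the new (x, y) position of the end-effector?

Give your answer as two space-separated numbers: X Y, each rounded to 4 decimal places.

joint[0] = (0.0000, 0.0000)  (base)
link 0: phi[0] = 70 = 70 deg
  cos(70 deg) = 0.3420, sin(70 deg) = 0.9397
  joint[1] = (0.0000, 0.0000) + 10.4 * (0.3420, 0.9397) = (0.0000 + 3.5570, 0.0000 + 9.7728) = (3.5570, 9.7728)
link 1: phi[1] = 70 + 120 = 190 deg
  cos(190 deg) = -0.9848, sin(190 deg) = -0.1736
  joint[2] = (3.5570, 9.7728) + 9.8 * (-0.9848, -0.1736) = (3.5570 + -9.6511, 9.7728 + -1.7018) = (-6.0941, 8.0711)
End effector: (-6.0941, 8.0711)

Answer: -6.0941 8.0711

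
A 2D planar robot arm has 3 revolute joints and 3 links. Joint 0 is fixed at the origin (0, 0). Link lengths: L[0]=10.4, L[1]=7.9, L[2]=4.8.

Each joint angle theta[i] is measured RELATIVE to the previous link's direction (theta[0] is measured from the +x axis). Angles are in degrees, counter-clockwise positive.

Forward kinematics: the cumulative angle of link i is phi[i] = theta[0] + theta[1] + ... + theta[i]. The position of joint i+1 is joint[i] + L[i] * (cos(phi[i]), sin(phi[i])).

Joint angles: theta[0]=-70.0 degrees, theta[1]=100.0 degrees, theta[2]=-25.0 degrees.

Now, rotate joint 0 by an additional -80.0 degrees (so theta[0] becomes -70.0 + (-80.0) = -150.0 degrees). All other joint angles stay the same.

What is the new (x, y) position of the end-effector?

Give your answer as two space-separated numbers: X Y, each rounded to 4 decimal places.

Answer: -2.6863 -15.8882

Derivation:
joint[0] = (0.0000, 0.0000)  (base)
link 0: phi[0] = -150 = -150 deg
  cos(-150 deg) = -0.8660, sin(-150 deg) = -0.5000
  joint[1] = (0.0000, 0.0000) + 10.4 * (-0.8660, -0.5000) = (0.0000 + -9.0067, 0.0000 + -5.2000) = (-9.0067, -5.2000)
link 1: phi[1] = -150 + 100 = -50 deg
  cos(-50 deg) = 0.6428, sin(-50 deg) = -0.7660
  joint[2] = (-9.0067, -5.2000) + 7.9 * (0.6428, -0.7660) = (-9.0067 + 5.0780, -5.2000 + -6.0518) = (-3.9286, -11.2518)
link 2: phi[2] = -150 + 100 + -25 = -75 deg
  cos(-75 deg) = 0.2588, sin(-75 deg) = -0.9659
  joint[3] = (-3.9286, -11.2518) + 4.8 * (0.2588, -0.9659) = (-3.9286 + 1.2423, -11.2518 + -4.6364) = (-2.6863, -15.8882)
End effector: (-2.6863, -15.8882)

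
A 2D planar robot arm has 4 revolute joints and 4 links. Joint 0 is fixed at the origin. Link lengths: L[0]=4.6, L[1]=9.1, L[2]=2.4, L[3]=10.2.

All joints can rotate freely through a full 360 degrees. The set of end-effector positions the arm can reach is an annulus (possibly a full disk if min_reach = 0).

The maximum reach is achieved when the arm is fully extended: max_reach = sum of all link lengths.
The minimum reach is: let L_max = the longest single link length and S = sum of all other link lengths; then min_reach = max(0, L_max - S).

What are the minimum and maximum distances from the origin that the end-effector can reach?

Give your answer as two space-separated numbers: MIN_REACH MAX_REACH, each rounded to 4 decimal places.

Answer: 0.0000 26.3000

Derivation:
Link lengths: [4.6, 9.1, 2.4, 10.2]
max_reach = 4.6 + 9.1 + 2.4 + 10.2 = 26.3
L_max = max([4.6, 9.1, 2.4, 10.2]) = 10.2
S (sum of others) = 26.3 - 10.2 = 16.1
min_reach = max(0, 10.2 - 16.1) = max(0, -5.9) = 0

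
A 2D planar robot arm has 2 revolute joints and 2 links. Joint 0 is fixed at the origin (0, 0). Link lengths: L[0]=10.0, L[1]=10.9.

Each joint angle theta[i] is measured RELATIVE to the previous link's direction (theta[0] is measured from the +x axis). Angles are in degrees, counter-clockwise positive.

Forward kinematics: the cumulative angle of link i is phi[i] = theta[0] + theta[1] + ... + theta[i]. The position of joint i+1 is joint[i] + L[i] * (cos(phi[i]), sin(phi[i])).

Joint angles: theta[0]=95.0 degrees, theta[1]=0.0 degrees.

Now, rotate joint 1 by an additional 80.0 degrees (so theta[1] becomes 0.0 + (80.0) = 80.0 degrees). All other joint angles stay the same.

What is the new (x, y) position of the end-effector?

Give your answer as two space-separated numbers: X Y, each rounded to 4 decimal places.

Answer: -11.7301 10.9119

Derivation:
joint[0] = (0.0000, 0.0000)  (base)
link 0: phi[0] = 95 = 95 deg
  cos(95 deg) = -0.0872, sin(95 deg) = 0.9962
  joint[1] = (0.0000, 0.0000) + 10 * (-0.0872, 0.9962) = (0.0000 + -0.8716, 0.0000 + 9.9619) = (-0.8716, 9.9619)
link 1: phi[1] = 95 + 80 = 175 deg
  cos(175 deg) = -0.9962, sin(175 deg) = 0.0872
  joint[2] = (-0.8716, 9.9619) + 10.9 * (-0.9962, 0.0872) = (-0.8716 + -10.8585, 9.9619 + 0.9500) = (-11.7301, 10.9119)
End effector: (-11.7301, 10.9119)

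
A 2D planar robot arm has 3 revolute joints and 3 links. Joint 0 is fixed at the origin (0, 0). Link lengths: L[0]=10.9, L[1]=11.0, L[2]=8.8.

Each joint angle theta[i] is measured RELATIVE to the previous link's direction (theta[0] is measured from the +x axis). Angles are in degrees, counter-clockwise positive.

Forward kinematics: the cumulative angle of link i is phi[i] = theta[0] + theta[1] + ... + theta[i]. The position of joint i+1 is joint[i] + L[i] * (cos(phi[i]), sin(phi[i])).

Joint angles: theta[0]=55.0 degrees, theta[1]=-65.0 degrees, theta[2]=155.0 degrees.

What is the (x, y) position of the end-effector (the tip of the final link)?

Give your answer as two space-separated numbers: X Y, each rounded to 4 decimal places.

joint[0] = (0.0000, 0.0000)  (base)
link 0: phi[0] = 55 = 55 deg
  cos(55 deg) = 0.5736, sin(55 deg) = 0.8192
  joint[1] = (0.0000, 0.0000) + 10.9 * (0.5736, 0.8192) = (0.0000 + 6.2520, 0.0000 + 8.9288) = (6.2520, 8.9288)
link 1: phi[1] = 55 + -65 = -10 deg
  cos(-10 deg) = 0.9848, sin(-10 deg) = -0.1736
  joint[2] = (6.2520, 8.9288) + 11 * (0.9848, -0.1736) = (6.2520 + 10.8329, 8.9288 + -1.9101) = (17.0849, 7.0186)
link 2: phi[2] = 55 + -65 + 155 = 145 deg
  cos(145 deg) = -0.8192, sin(145 deg) = 0.5736
  joint[3] = (17.0849, 7.0186) + 8.8 * (-0.8192, 0.5736) = (17.0849 + -7.2085, 7.0186 + 5.0475) = (9.8763, 12.0661)
End effector: (9.8763, 12.0661)

Answer: 9.8763 12.0661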